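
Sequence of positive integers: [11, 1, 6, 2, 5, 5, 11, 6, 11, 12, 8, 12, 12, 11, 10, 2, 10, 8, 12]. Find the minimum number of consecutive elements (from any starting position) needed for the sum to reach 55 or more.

5

add 11: running sum 11 < 55
add 1: running sum 12 < 55
add 6: running sum 18 < 55
add 2: running sum 20 < 55
add 5: running sum 25 < 55
add 5: running sum 30 < 55
add 11: running sum 41 < 55
add 6: running sum 47 < 55
end 8: [11, 1, 6, 2, 5, 5, 11, 6, 11] sum 58, len 9
end 9: [6, 2, 5, 5, 11, 6, 11, 12] sum 58, len 8
end 10: [5, 5, 11, 6, 11, 12, 8] sum 58, len 7
end 11: [11, 6, 11, 12, 8, 12] sum 60, len 6
end 12: [11, 12, 8, 12, 12] sum 55, len 5
end 13: [12, 8, 12, 12, 11] sum 55, len 5
end 14: [12, 8, 12, 12, 11, 10] sum 65, len 6
end 15: [8, 12, 12, 11, 10, 2] sum 55, len 6
end 16: [12, 12, 11, 10, 2, 10] sum 57, len 6
end 17: [12, 12, 11, 10, 2, 10, 8] sum 65, len 7
end 18: [12, 11, 10, 2, 10, 8, 12] sum 65, len 7
Shortest qualifying length: 5.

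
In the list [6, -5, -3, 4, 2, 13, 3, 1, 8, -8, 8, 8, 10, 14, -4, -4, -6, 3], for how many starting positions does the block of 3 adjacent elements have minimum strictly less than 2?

[6, -5, -3] → min -5  < 2 ✓
[-5, -3, 4] → min -5  < 2 ✓
[-3, 4, 2] → min -3  < 2 ✓
[4, 2, 13] → min 2
[2, 13, 3] → min 2
[13, 3, 1] → min 1  < 2 ✓
[3, 1, 8] → min 1  < 2 ✓
[1, 8, -8] → min -8  < 2 ✓
[8, -8, 8] → min -8  < 2 ✓
[-8, 8, 8] → min -8  < 2 ✓
[8, 8, 10] → min 8
[8, 10, 14] → min 8
[10, 14, -4] → min -4  < 2 ✓
[14, -4, -4] → min -4  < 2 ✓
[-4, -4, -6] → min -6  < 2 ✓
[-4, -6, 3] → min -6  < 2 ✓
12 windows satisfy the condition.

12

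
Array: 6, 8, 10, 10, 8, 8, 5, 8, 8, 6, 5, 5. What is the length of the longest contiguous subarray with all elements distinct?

3

[6] len 1
[6, 8] len 2
[6, 8, 10] len 3
[10] len 1
[10, 8] len 2
[8] len 1
[8, 5] len 2
[5, 8] len 2
[8] len 1
[8, 6] len 2
[8, 6, 5] len 3
[5] len 1
Longest all-distinct length: 3.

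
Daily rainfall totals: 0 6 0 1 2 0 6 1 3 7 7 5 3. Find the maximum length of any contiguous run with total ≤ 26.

10

[0] sum 0 len 1
[0, 6] sum 6 len 2
[0, 6, 0] sum 6 len 3
[0, 6, 0, 1] sum 7 len 4
[0, 6, 0, 1, 2] sum 9 len 5
[0, 6, 0, 1, 2, 0] sum 9 len 6
[0, 6, 0, 1, 2, 0, 6] sum 15 len 7
[0, 6, 0, 1, 2, 0, 6, 1] sum 16 len 8
[0, 6, 0, 1, 2, 0, 6, 1, 3] sum 19 len 9
[0, 6, 0, 1, 2, 0, 6, 1, 3, 7] sum 26 len 10
[2, 0, 6, 1, 3, 7, 7] sum 26 len 7
[1, 3, 7, 7, 5] sum 23 len 5
[1, 3, 7, 7, 5, 3] sum 26 len 6
Longest length seen: 10.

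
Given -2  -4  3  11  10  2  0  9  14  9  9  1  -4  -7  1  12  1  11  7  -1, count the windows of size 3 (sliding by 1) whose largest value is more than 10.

-2 -4 3 → max 3
-4 3 11 → max 11  > 10 ✓
3 11 10 → max 11  > 10 ✓
11 10 2 → max 11  > 10 ✓
10 2 0 → max 10
2 0 9 → max 9
0 9 14 → max 14  > 10 ✓
9 14 9 → max 14  > 10 ✓
14 9 9 → max 14  > 10 ✓
9 9 1 → max 9
9 1 -4 → max 9
1 -4 -7 → max 1
-4 -7 1 → max 1
-7 1 12 → max 12  > 10 ✓
1 12 1 → max 12  > 10 ✓
12 1 11 → max 12  > 10 ✓
1 11 7 → max 11  > 10 ✓
11 7 -1 → max 11  > 10 ✓
11 windows satisfy the condition.

11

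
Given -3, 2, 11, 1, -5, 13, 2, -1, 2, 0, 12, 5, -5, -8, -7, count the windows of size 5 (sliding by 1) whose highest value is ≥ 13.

5

(-3, 2, 11, 1, -5) → max 11
(2, 11, 1, -5, 13) → max 13  ≥ 13 ✓
(11, 1, -5, 13, 2) → max 13  ≥ 13 ✓
(1, -5, 13, 2, -1) → max 13  ≥ 13 ✓
(-5, 13, 2, -1, 2) → max 13  ≥ 13 ✓
(13, 2, -1, 2, 0) → max 13  ≥ 13 ✓
(2, -1, 2, 0, 12) → max 12
(-1, 2, 0, 12, 5) → max 12
(2, 0, 12, 5, -5) → max 12
(0, 12, 5, -5, -8) → max 12
(12, 5, -5, -8, -7) → max 12
5 windows satisfy the condition.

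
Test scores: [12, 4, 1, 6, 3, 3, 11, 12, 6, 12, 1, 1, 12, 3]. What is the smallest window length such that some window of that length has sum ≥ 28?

3

add 12: running sum 12 < 28
add 4: running sum 16 < 28
add 1: running sum 17 < 28
add 6: running sum 23 < 28
add 3: running sum 26 < 28
add 3: shortest ending here [12, 4, 1, 6, 3, 3] sum 29, len 6
add 11: shortest ending here [4, 1, 6, 3, 3, 11] sum 28, len 6
add 12: shortest ending here [3, 3, 11, 12] sum 29, len 4
add 6: shortest ending here [11, 12, 6] sum 29, len 3
add 12: shortest ending here [12, 6, 12] sum 30, len 3
add 1: shortest ending here [12, 6, 12, 1] sum 31, len 4
add 1: shortest ending here [12, 6, 12, 1, 1] sum 32, len 5
add 12: shortest ending here [6, 12, 1, 1, 12] sum 32, len 5
add 3: shortest ending here [12, 1, 1, 12, 3] sum 29, len 5
Shortest qualifying length: 3.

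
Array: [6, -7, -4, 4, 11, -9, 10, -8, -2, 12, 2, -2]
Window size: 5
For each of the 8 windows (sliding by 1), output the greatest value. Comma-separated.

11, 11, 11, 11, 11, 12, 12, 12

(6, -7, -4, 4, 11) → max 11
(-7, -4, 4, 11, -9) → max 11
(-4, 4, 11, -9, 10) → max 11
(4, 11, -9, 10, -8) → max 11
(11, -9, 10, -8, -2) → max 11
(-9, 10, -8, -2, 12) → max 12
(10, -8, -2, 12, 2) → max 12
(-8, -2, 12, 2, -2) → max 12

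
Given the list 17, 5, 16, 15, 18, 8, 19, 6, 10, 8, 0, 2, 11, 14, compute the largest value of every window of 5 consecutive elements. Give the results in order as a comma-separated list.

18, 18, 19, 19, 19, 19, 19, 10, 11, 14

[17, 5, 16, 15, 18] → max 18
[5, 16, 15, 18, 8] → max 18
[16, 15, 18, 8, 19] → max 19
[15, 18, 8, 19, 6] → max 19
[18, 8, 19, 6, 10] → max 19
[8, 19, 6, 10, 8] → max 19
[19, 6, 10, 8, 0] → max 19
[6, 10, 8, 0, 2] → max 10
[10, 8, 0, 2, 11] → max 11
[8, 0, 2, 11, 14] → max 14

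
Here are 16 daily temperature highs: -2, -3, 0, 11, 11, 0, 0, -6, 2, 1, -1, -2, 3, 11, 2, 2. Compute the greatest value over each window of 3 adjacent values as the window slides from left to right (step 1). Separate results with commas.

0, 11, 11, 11, 11, 0, 2, 2, 2, 1, 3, 11, 11, 11

-2 -3 0 → max 0
-3 0 11 → max 11
0 11 11 → max 11
11 11 0 → max 11
11 0 0 → max 11
0 0 -6 → max 0
0 -6 2 → max 2
-6 2 1 → max 2
2 1 -1 → max 2
1 -1 -2 → max 1
-1 -2 3 → max 3
-2 3 11 → max 11
3 11 2 → max 11
11 2 2 → max 11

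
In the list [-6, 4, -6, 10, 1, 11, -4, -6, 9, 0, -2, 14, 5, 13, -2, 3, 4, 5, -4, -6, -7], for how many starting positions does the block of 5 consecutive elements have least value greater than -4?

[-6, 4, -6, 10, 1] → min -6
[4, -6, 10, 1, 11] → min -6
[-6, 10, 1, 11, -4] → min -6
[10, 1, 11, -4, -6] → min -6
[1, 11, -4, -6, 9] → min -6
[11, -4, -6, 9, 0] → min -6
[-4, -6, 9, 0, -2] → min -6
[-6, 9, 0, -2, 14] → min -6
[9, 0, -2, 14, 5] → min -2  > -4 ✓
[0, -2, 14, 5, 13] → min -2  > -4 ✓
[-2, 14, 5, 13, -2] → min -2  > -4 ✓
[14, 5, 13, -2, 3] → min -2  > -4 ✓
[5, 13, -2, 3, 4] → min -2  > -4 ✓
[13, -2, 3, 4, 5] → min -2  > -4 ✓
[-2, 3, 4, 5, -4] → min -4
[3, 4, 5, -4, -6] → min -6
[4, 5, -4, -6, -7] → min -7
6 windows satisfy the condition.

6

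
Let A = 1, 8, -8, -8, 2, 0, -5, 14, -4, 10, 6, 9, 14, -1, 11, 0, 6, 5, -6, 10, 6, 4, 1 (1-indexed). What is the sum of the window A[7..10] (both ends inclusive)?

15

Elements at indices 7..10: -5, 14, -4, 10
sum(-5, 14, -4, 10) = 15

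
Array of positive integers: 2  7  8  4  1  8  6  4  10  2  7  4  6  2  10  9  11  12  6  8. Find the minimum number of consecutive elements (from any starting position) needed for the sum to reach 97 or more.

Extend right; whenever the sum reaches 97, record the length and shrink from the left:
add 2: running sum 2 < 97
add 7: running sum 9 < 97
add 8: running sum 17 < 97
add 4: running sum 21 < 97
add 1: running sum 22 < 97
add 8: running sum 30 < 97
add 6: running sum 36 < 97
add 4: running sum 40 < 97
add 10: running sum 50 < 97
add 2: running sum 52 < 97
add 7: running sum 59 < 97
add 4: running sum 63 < 97
add 6: running sum 69 < 97
add 2: running sum 71 < 97
add 10: running sum 81 < 97
add 9: running sum 90 < 97
add 11: shortest ending here [7, 8, 4, 1, 8, 6, 4, 10, 2, 7, 4, 6, 2, 10, 9, 11] sum 99, len 16
add 12: shortest ending here [8, 4, 1, 8, 6, 4, 10, 2, 7, 4, 6, 2, 10, 9, 11, 12] sum 104, len 16
add 6: shortest ending here [8, 6, 4, 10, 2, 7, 4, 6, 2, 10, 9, 11, 12, 6] sum 97, len 14
add 8: shortest ending here [6, 4, 10, 2, 7, 4, 6, 2, 10, 9, 11, 12, 6, 8] sum 97, len 14
Shortest qualifying length: 14.

14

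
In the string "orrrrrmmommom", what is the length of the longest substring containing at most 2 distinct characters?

7

Extend right; when distinct count exceeds 2, shrink from the left:
[o] 1 distinct, len 1
[o, r] 2 distinct, len 2
[o, r, r] 2 distinct, len 3
[o, r, r, r] 2 distinct, len 4
[o, r, r, r, r] 2 distinct, len 5
[o, r, r, r, r, r] 2 distinct, len 6
[r, r, r, r, r, m] 2 distinct, len 6
[r, r, r, r, r, m, m] 2 distinct, len 7
[m, m, o] 2 distinct, len 3
[m, m, o, m] 2 distinct, len 4
[m, m, o, m, m] 2 distinct, len 5
[m, m, o, m, m, o] 2 distinct, len 6
[m, m, o, m, m, o, m] 2 distinct, len 7
Longest length with ≤2 distinct: 7.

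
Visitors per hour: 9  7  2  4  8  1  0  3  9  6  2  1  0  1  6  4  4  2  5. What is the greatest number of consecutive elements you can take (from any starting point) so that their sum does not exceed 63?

[9] sum 9 len 1
[9, 7] sum 16 len 2
[9, 7, 2] sum 18 len 3
[9, 7, 2, 4] sum 22 len 4
[9, 7, 2, 4, 8] sum 30 len 5
[9, 7, 2, 4, 8, 1] sum 31 len 6
[9, 7, 2, 4, 8, 1, 0] sum 31 len 7
[9, 7, 2, 4, 8, 1, 0, 3] sum 34 len 8
[9, 7, 2, 4, 8, 1, 0, 3, 9] sum 43 len 9
[9, 7, 2, 4, 8, 1, 0, 3, 9, 6] sum 49 len 10
[9, 7, 2, 4, 8, 1, 0, 3, 9, 6, 2] sum 51 len 11
[9, 7, 2, 4, 8, 1, 0, 3, 9, 6, 2, 1] sum 52 len 12
[9, 7, 2, 4, 8, 1, 0, 3, 9, 6, 2, 1, 0] sum 52 len 13
[9, 7, 2, 4, 8, 1, 0, 3, 9, 6, 2, 1, 0, 1] sum 53 len 14
[9, 7, 2, 4, 8, 1, 0, 3, 9, 6, 2, 1, 0, 1, 6] sum 59 len 15
[9, 7, 2, 4, 8, 1, 0, 3, 9, 6, 2, 1, 0, 1, 6, 4] sum 63 len 16
[7, 2, 4, 8, 1, 0, 3, 9, 6, 2, 1, 0, 1, 6, 4, 4] sum 58 len 16
[7, 2, 4, 8, 1, 0, 3, 9, 6, 2, 1, 0, 1, 6, 4, 4, 2] sum 60 len 17
[2, 4, 8, 1, 0, 3, 9, 6, 2, 1, 0, 1, 6, 4, 4, 2, 5] sum 58 len 17
Longest length seen: 17.

17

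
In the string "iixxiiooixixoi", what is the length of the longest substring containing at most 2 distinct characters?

[i] 1 distinct, len 1
[i, i] 1 distinct, len 2
[i, i, x] 2 distinct, len 3
[i, i, x, x] 2 distinct, len 4
[i, i, x, x, i] 2 distinct, len 5
[i, i, x, x, i, i] 2 distinct, len 6
[i, i, o] 2 distinct, len 3
[i, i, o, o] 2 distinct, len 4
[i, i, o, o, i] 2 distinct, len 5
[i, x] 2 distinct, len 2
[i, x, i] 2 distinct, len 3
[i, x, i, x] 2 distinct, len 4
[x, o] 2 distinct, len 2
[o, i] 2 distinct, len 2
Longest length with ≤2 distinct: 6.

6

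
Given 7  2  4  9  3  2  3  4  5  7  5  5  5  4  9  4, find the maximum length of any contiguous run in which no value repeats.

add 7: [7] len 1
add 2: [7, 2] len 2
add 4: [7, 2, 4] len 3
add 9: [7, 2, 4, 9] len 4
add 3: [7, 2, 4, 9, 3] len 5
add 2 (repeat 2, move left end past it): [4, 9, 3, 2] len 4
add 3 (repeat 3, move left end past it): [2, 3] len 2
add 4: [2, 3, 4] len 3
add 5: [2, 3, 4, 5] len 4
add 7: [2, 3, 4, 5, 7] len 5
add 5 (repeat 5, move left end past it): [7, 5] len 2
add 5 (repeat 5, move left end past it): [5] len 1
add 5 (repeat 5, move left end past it): [5] len 1
add 4: [5, 4] len 2
add 9: [5, 4, 9] len 3
add 4 (repeat 4, move left end past it): [9, 4] len 2
Longest all-distinct length: 5.

5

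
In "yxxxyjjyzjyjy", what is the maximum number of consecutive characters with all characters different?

3

[y] len 1
[y, x] len 2
[x] len 1
[x] len 1
[x, y] len 2
[x, y, j] len 3
[j] len 1
[j, y] len 2
[j, y, z] len 3
[y, z, j] len 3
[z, j, y] len 3
[y, j] len 2
[j, y] len 2
Longest all-distinct length: 3.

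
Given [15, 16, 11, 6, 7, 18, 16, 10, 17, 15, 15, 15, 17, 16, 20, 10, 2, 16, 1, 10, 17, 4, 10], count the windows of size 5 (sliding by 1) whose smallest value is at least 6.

12

15 16 11 6 7 → min 6  ≥ 6 ✓
16 11 6 7 18 → min 6  ≥ 6 ✓
11 6 7 18 16 → min 6  ≥ 6 ✓
6 7 18 16 10 → min 6  ≥ 6 ✓
7 18 16 10 17 → min 7  ≥ 6 ✓
18 16 10 17 15 → min 10  ≥ 6 ✓
16 10 17 15 15 → min 10  ≥ 6 ✓
10 17 15 15 15 → min 10  ≥ 6 ✓
17 15 15 15 17 → min 15  ≥ 6 ✓
15 15 15 17 16 → min 15  ≥ 6 ✓
15 15 17 16 20 → min 15  ≥ 6 ✓
15 17 16 20 10 → min 10  ≥ 6 ✓
17 16 20 10 2 → min 2
16 20 10 2 16 → min 2
20 10 2 16 1 → min 1
10 2 16 1 10 → min 1
2 16 1 10 17 → min 1
16 1 10 17 4 → min 1
1 10 17 4 10 → min 1
12 windows satisfy the condition.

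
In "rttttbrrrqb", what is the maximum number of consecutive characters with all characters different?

add r: [r] len 1
add t: [r, t] len 2
add t (repeat t, move left end past it): [t] len 1
add t (repeat t, move left end past it): [t] len 1
add t (repeat t, move left end past it): [t] len 1
add b: [t, b] len 2
add r: [t, b, r] len 3
add r (repeat r, move left end past it): [r] len 1
add r (repeat r, move left end past it): [r] len 1
add q: [r, q] len 2
add b: [r, q, b] len 3
Longest all-distinct length: 3.

3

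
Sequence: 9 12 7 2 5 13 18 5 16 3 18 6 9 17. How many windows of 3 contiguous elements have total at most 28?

6

9 12 7 → sum 28  ≤ 28 ✓
12 7 2 → sum 21  ≤ 28 ✓
7 2 5 → sum 14  ≤ 28 ✓
2 5 13 → sum 20  ≤ 28 ✓
5 13 18 → sum 36
13 18 5 → sum 36
18 5 16 → sum 39
5 16 3 → sum 24  ≤ 28 ✓
16 3 18 → sum 37
3 18 6 → sum 27  ≤ 28 ✓
18 6 9 → sum 33
6 9 17 → sum 32
6 windows satisfy the condition.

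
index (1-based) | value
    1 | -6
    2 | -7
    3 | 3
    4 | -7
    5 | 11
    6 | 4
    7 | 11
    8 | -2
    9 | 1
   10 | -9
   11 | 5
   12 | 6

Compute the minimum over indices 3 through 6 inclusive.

-7

Elements at indices 3..6: 3, -7, 11, 4
min(3, -7, 11, 4) = -7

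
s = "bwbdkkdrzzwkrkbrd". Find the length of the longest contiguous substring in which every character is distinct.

add b: [b] len 1
add w: [b, w] len 2
add b (repeat b, move left end past it): [w, b] len 2
add d: [w, b, d] len 3
add k: [w, b, d, k] len 4
add k (repeat k, move left end past it): [k] len 1
add d: [k, d] len 2
add r: [k, d, r] len 3
add z: [k, d, r, z] len 4
add z (repeat z, move left end past it): [z] len 1
add w: [z, w] len 2
add k: [z, w, k] len 3
add r: [z, w, k, r] len 4
add k (repeat k, move left end past it): [r, k] len 2
add b: [r, k, b] len 3
add r (repeat r, move left end past it): [k, b, r] len 3
add d: [k, b, r, d] len 4
Longest all-distinct length: 4.

4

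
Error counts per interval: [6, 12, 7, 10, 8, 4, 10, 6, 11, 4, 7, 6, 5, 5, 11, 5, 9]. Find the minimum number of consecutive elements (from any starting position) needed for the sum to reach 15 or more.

2

add 6: running sum 6 < 15
end 1: [6, 12] sum 18, len 2
end 2: [12, 7] sum 19, len 2
end 3: [7, 10] sum 17, len 2
end 4: [10, 8] sum 18, len 2
end 5: [10, 8, 4] sum 22, len 3
end 6: [8, 4, 10] sum 22, len 3
end 7: [10, 6] sum 16, len 2
end 8: [6, 11] sum 17, len 2
end 9: [11, 4] sum 15, len 2
end 10: [11, 4, 7] sum 22, len 3
end 11: [4, 7, 6] sum 17, len 3
end 12: [7, 6, 5] sum 18, len 3
end 13: [6, 5, 5] sum 16, len 3
end 14: [5, 11] sum 16, len 2
end 15: [11, 5] sum 16, len 2
end 16: [11, 5, 9] sum 25, len 3
Shortest qualifying length: 2.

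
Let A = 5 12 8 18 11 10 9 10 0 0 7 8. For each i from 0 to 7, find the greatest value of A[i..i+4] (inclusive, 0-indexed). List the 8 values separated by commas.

18, 18, 18, 18, 11, 10, 10, 10

5 12 8 18 11 → max 18
12 8 18 11 10 → max 18
8 18 11 10 9 → max 18
18 11 10 9 10 → max 18
11 10 9 10 0 → max 11
10 9 10 0 0 → max 10
9 10 0 0 7 → max 10
10 0 0 7 8 → max 10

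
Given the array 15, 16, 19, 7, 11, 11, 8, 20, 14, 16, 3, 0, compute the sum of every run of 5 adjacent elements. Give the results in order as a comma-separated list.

[15, 16, 19, 7, 11] → sum 68
[16, 19, 7, 11, 11] → sum 64
[19, 7, 11, 11, 8] → sum 56
[7, 11, 11, 8, 20] → sum 57
[11, 11, 8, 20, 14] → sum 64
[11, 8, 20, 14, 16] → sum 69
[8, 20, 14, 16, 3] → sum 61
[20, 14, 16, 3, 0] → sum 53

68, 64, 56, 57, 64, 69, 61, 53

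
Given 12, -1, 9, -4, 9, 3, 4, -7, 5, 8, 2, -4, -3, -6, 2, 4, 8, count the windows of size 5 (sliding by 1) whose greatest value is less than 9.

12 -1 9 -4 9 → max 12
-1 9 -4 9 3 → max 9
9 -4 9 3 4 → max 9
-4 9 3 4 -7 → max 9
9 3 4 -7 5 → max 9
3 4 -7 5 8 → max 8  < 9 ✓
4 -7 5 8 2 → max 8  < 9 ✓
-7 5 8 2 -4 → max 8  < 9 ✓
5 8 2 -4 -3 → max 8  < 9 ✓
8 2 -4 -3 -6 → max 8  < 9 ✓
2 -4 -3 -6 2 → max 2  < 9 ✓
-4 -3 -6 2 4 → max 4  < 9 ✓
-3 -6 2 4 8 → max 8  < 9 ✓
8 windows satisfy the condition.

8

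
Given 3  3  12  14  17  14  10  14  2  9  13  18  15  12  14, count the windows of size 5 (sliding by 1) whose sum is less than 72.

3 3 12 14 17 → sum 49  < 72 ✓
3 12 14 17 14 → sum 60  < 72 ✓
12 14 17 14 10 → sum 67  < 72 ✓
14 17 14 10 14 → sum 69  < 72 ✓
17 14 10 14 2 → sum 57  < 72 ✓
14 10 14 2 9 → sum 49  < 72 ✓
10 14 2 9 13 → sum 48  < 72 ✓
14 2 9 13 18 → sum 56  < 72 ✓
2 9 13 18 15 → sum 57  < 72 ✓
9 13 18 15 12 → sum 67  < 72 ✓
13 18 15 12 14 → sum 72
10 windows satisfy the condition.

10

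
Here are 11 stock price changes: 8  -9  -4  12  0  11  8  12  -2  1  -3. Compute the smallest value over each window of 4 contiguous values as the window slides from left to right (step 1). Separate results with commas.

[8, -9, -4, 12] → min -9
[-9, -4, 12, 0] → min -9
[-4, 12, 0, 11] → min -4
[12, 0, 11, 8] → min 0
[0, 11, 8, 12] → min 0
[11, 8, 12, -2] → min -2
[8, 12, -2, 1] → min -2
[12, -2, 1, -3] → min -3

-9, -9, -4, 0, 0, -2, -2, -3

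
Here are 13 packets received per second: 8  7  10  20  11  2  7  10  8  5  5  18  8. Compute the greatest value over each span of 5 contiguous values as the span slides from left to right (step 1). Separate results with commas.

[8, 7, 10, 20, 11] → max 20
[7, 10, 20, 11, 2] → max 20
[10, 20, 11, 2, 7] → max 20
[20, 11, 2, 7, 10] → max 20
[11, 2, 7, 10, 8] → max 11
[2, 7, 10, 8, 5] → max 10
[7, 10, 8, 5, 5] → max 10
[10, 8, 5, 5, 18] → max 18
[8, 5, 5, 18, 8] → max 18

20, 20, 20, 20, 11, 10, 10, 18, 18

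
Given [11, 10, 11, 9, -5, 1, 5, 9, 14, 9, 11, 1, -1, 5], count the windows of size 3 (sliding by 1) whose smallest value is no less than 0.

7

11 10 11 → min 10  ≥ 0 ✓
10 11 9 → min 9  ≥ 0 ✓
11 9 -5 → min -5
9 -5 1 → min -5
-5 1 5 → min -5
1 5 9 → min 1  ≥ 0 ✓
5 9 14 → min 5  ≥ 0 ✓
9 14 9 → min 9  ≥ 0 ✓
14 9 11 → min 9  ≥ 0 ✓
9 11 1 → min 1  ≥ 0 ✓
11 1 -1 → min -1
1 -1 5 → min -1
7 windows satisfy the condition.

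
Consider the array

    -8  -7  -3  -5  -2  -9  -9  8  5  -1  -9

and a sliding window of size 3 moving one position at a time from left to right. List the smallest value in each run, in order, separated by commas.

Sliding a size-3 window across the 11 values:
[-8, -7, -3] → min -8
[-7, -3, -5] → min -7
[-3, -5, -2] → min -5
[-5, -2, -9] → min -9
[-2, -9, -9] → min -9
[-9, -9, 8] → min -9
[-9, 8, 5] → min -9
[8, 5, -1] → min -1
[5, -1, -9] → min -9

-8, -7, -5, -9, -9, -9, -9, -1, -9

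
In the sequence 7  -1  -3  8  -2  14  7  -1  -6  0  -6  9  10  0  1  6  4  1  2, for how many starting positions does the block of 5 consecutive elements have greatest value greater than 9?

[7, -1, -3, 8, -2] → max 8
[-1, -3, 8, -2, 14] → max 14  > 9 ✓
[-3, 8, -2, 14, 7] → max 14  > 9 ✓
[8, -2, 14, 7, -1] → max 14  > 9 ✓
[-2, 14, 7, -1, -6] → max 14  > 9 ✓
[14, 7, -1, -6, 0] → max 14  > 9 ✓
[7, -1, -6, 0, -6] → max 7
[-1, -6, 0, -6, 9] → max 9
[-6, 0, -6, 9, 10] → max 10  > 9 ✓
[0, -6, 9, 10, 0] → max 10  > 9 ✓
[-6, 9, 10, 0, 1] → max 10  > 9 ✓
[9, 10, 0, 1, 6] → max 10  > 9 ✓
[10, 0, 1, 6, 4] → max 10  > 9 ✓
[0, 1, 6, 4, 1] → max 6
[1, 6, 4, 1, 2] → max 6
10 windows satisfy the condition.

10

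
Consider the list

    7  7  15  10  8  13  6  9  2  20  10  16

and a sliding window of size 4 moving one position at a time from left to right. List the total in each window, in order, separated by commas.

(7, 7, 15, 10) → sum 39
(7, 15, 10, 8) → sum 40
(15, 10, 8, 13) → sum 46
(10, 8, 13, 6) → sum 37
(8, 13, 6, 9) → sum 36
(13, 6, 9, 2) → sum 30
(6, 9, 2, 20) → sum 37
(9, 2, 20, 10) → sum 41
(2, 20, 10, 16) → sum 48

39, 40, 46, 37, 36, 30, 37, 41, 48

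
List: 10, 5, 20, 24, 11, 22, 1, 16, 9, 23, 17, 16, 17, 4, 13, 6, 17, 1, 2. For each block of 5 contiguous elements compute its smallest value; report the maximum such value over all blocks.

9

Window mins for each of the 15 positions:
[10, 5, 20, 24, 11] → min 5
[5, 20, 24, 11, 22] → min 5
[20, 24, 11, 22, 1] → min 1
[24, 11, 22, 1, 16] → min 1
[11, 22, 1, 16, 9] → min 1
[22, 1, 16, 9, 23] → min 1
[1, 16, 9, 23, 17] → min 1
[16, 9, 23, 17, 16] → min 9
[9, 23, 17, 16, 17] → min 9
[23, 17, 16, 17, 4] → min 4
[17, 16, 17, 4, 13] → min 4
[16, 17, 4, 13, 6] → min 4
[17, 4, 13, 6, 17] → min 4
[4, 13, 6, 17, 1] → min 1
[13, 6, 17, 1, 2] → min 1
Maximum of these is 9.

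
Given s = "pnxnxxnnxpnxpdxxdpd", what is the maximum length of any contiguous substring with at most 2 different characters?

[p] 1 distinct, len 1
[p, n] 2 distinct, len 2
[n, x] 2 distinct, len 2
[n, x, n] 2 distinct, len 3
[n, x, n, x] 2 distinct, len 4
[n, x, n, x, x] 2 distinct, len 5
[n, x, n, x, x, n] 2 distinct, len 6
[n, x, n, x, x, n, n] 2 distinct, len 7
[n, x, n, x, x, n, n, x] 2 distinct, len 8
[x, p] 2 distinct, len 2
[p, n] 2 distinct, len 2
[n, x] 2 distinct, len 2
[x, p] 2 distinct, len 2
[p, d] 2 distinct, len 2
[d, x] 2 distinct, len 2
[d, x, x] 2 distinct, len 3
[d, x, x, d] 2 distinct, len 4
[d, p] 2 distinct, len 2
[d, p, d] 2 distinct, len 3
Longest length with ≤2 distinct: 8.

8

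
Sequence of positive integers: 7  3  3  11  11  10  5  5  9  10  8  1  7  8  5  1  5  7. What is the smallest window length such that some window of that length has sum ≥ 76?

add 7: running sum 7 < 76
add 3: running sum 10 < 76
add 3: running sum 13 < 76
add 11: running sum 24 < 76
add 11: running sum 35 < 76
add 10: running sum 45 < 76
add 5: running sum 50 < 76
add 5: running sum 55 < 76
add 9: running sum 64 < 76
add 10: running sum 74 < 76
end 10: [7, 3, 3, 11, 11, 10, 5, 5, 9, 10, 8] sum 82, len 11
end 11: [3, 3, 11, 11, 10, 5, 5, 9, 10, 8, 1] sum 76, len 11
end 12: [11, 11, 10, 5, 5, 9, 10, 8, 1, 7] sum 77, len 10
end 13: [11, 11, 10, 5, 5, 9, 10, 8, 1, 7, 8] sum 85, len 11
end 14: [11, 10, 5, 5, 9, 10, 8, 1, 7, 8, 5] sum 79, len 11
end 15: [11, 10, 5, 5, 9, 10, 8, 1, 7, 8, 5, 1] sum 80, len 12
end 16: [11, 10, 5, 5, 9, 10, 8, 1, 7, 8, 5, 1, 5] sum 85, len 13
end 17: [10, 5, 5, 9, 10, 8, 1, 7, 8, 5, 1, 5, 7] sum 81, len 13
Shortest qualifying length: 10.

10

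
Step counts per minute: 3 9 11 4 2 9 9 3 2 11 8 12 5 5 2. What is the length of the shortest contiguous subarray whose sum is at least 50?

Extend right; whenever the sum reaches 50, record the length and shrink from the left:
add 3: running sum 3 < 50
add 9: running sum 12 < 50
add 11: running sum 23 < 50
add 4: running sum 27 < 50
add 2: running sum 29 < 50
add 9: running sum 38 < 50
add 9: running sum 47 < 50
add 3: shortest ending here [3, 9, 11, 4, 2, 9, 9, 3] sum 50, len 8
add 2: shortest ending here [3, 9, 11, 4, 2, 9, 9, 3, 2] sum 52, len 9
add 11: shortest ending here [11, 4, 2, 9, 9, 3, 2, 11] sum 51, len 8
add 8: shortest ending here [11, 4, 2, 9, 9, 3, 2, 11, 8] sum 59, len 9
add 12: shortest ending here [9, 9, 3, 2, 11, 8, 12] sum 54, len 7
add 5: shortest ending here [9, 3, 2, 11, 8, 12, 5] sum 50, len 7
add 5: shortest ending here [9, 3, 2, 11, 8, 12, 5, 5] sum 55, len 8
add 2: shortest ending here [9, 3, 2, 11, 8, 12, 5, 5, 2] sum 57, len 9
Shortest qualifying length: 7.

7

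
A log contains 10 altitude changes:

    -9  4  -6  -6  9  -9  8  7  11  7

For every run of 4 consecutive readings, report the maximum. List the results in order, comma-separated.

4, 9, 9, 9, 9, 11, 11

[-9, 4, -6, -6] → max 4
[4, -6, -6, 9] → max 9
[-6, -6, 9, -9] → max 9
[-6, 9, -9, 8] → max 9
[9, -9, 8, 7] → max 9
[-9, 8, 7, 11] → max 11
[8, 7, 11, 7] → max 11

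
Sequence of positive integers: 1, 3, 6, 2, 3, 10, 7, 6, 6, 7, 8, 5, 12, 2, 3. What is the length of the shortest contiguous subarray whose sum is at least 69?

add 1: running sum 1 < 69
add 3: running sum 4 < 69
add 6: running sum 10 < 69
add 2: running sum 12 < 69
add 3: running sum 15 < 69
add 10: running sum 25 < 69
add 7: running sum 32 < 69
add 6: running sum 38 < 69
add 6: running sum 44 < 69
add 7: running sum 51 < 69
add 8: running sum 59 < 69
add 5: running sum 64 < 69
end 12: [6, 2, 3, 10, 7, 6, 6, 7, 8, 5, 12] sum 72, len 11
end 13: [6, 2, 3, 10, 7, 6, 6, 7, 8, 5, 12, 2] sum 74, len 12
end 14: [3, 10, 7, 6, 6, 7, 8, 5, 12, 2, 3] sum 69, len 11
Shortest qualifying length: 11.

11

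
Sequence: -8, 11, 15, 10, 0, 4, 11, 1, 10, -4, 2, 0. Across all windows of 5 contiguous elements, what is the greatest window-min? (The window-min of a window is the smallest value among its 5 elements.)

0

-8 11 15 10 0 → min -8
11 15 10 0 4 → min 0
15 10 0 4 11 → min 0
10 0 4 11 1 → min 0
0 4 11 1 10 → min 0
4 11 1 10 -4 → min -4
11 1 10 -4 2 → min -4
1 10 -4 2 0 → min -4
Greatest of these is 0.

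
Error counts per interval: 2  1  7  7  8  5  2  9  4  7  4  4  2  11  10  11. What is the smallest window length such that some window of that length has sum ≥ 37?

5

add 2: running sum 2 < 37
add 1: running sum 3 < 37
add 7: running sum 10 < 37
add 7: running sum 17 < 37
add 8: running sum 25 < 37
add 5: running sum 30 < 37
add 2: running sum 32 < 37
add 9: shortest ending here [7, 7, 8, 5, 2, 9] sum 38, len 6
add 4: shortest ending here [7, 7, 8, 5, 2, 9, 4] sum 42, len 7
add 7: shortest ending here [7, 8, 5, 2, 9, 4, 7] sum 42, len 7
add 4: shortest ending here [8, 5, 2, 9, 4, 7, 4] sum 39, len 7
add 4: shortest ending here [8, 5, 2, 9, 4, 7, 4, 4] sum 43, len 8
add 2: shortest ending here [5, 2, 9, 4, 7, 4, 4, 2] sum 37, len 8
add 11: shortest ending here [9, 4, 7, 4, 4, 2, 11] sum 41, len 7
add 10: shortest ending here [7, 4, 4, 2, 11, 10] sum 38, len 6
add 11: shortest ending here [4, 2, 11, 10, 11] sum 38, len 5
Shortest qualifying length: 5.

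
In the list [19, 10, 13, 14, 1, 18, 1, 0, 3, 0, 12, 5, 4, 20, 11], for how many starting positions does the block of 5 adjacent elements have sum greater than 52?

2

(19, 10, 13, 14, 1) → sum 57  > 52 ✓
(10, 13, 14, 1, 18) → sum 56  > 52 ✓
(13, 14, 1, 18, 1) → sum 47
(14, 1, 18, 1, 0) → sum 34
(1, 18, 1, 0, 3) → sum 23
(18, 1, 0, 3, 0) → sum 22
(1, 0, 3, 0, 12) → sum 16
(0, 3, 0, 12, 5) → sum 20
(3, 0, 12, 5, 4) → sum 24
(0, 12, 5, 4, 20) → sum 41
(12, 5, 4, 20, 11) → sum 52
2 windows satisfy the condition.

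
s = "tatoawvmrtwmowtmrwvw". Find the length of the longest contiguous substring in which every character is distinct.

7

[t] len 1
[t, a] len 2
[a, t] len 2
[a, t, o] len 3
[t, o, a] len 3
[t, o, a, w] len 4
[t, o, a, w, v] len 5
[t, o, a, w, v, m] len 6
[t, o, a, w, v, m, r] len 7
[o, a, w, v, m, r, t] len 7
[v, m, r, t, w] len 5
[r, t, w, m] len 4
[r, t, w, m, o] len 5
[m, o, w] len 3
[m, o, w, t] len 4
[o, w, t, m] len 4
[o, w, t, m, r] len 5
[t, m, r, w] len 4
[t, m, r, w, v] len 5
[v, w] len 2
Longest all-distinct length: 7.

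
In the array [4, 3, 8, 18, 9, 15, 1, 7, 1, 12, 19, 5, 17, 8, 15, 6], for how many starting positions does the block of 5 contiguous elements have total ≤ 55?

(4, 3, 8, 18, 9) → sum 42  ≤ 55 ✓
(3, 8, 18, 9, 15) → sum 53  ≤ 55 ✓
(8, 18, 9, 15, 1) → sum 51  ≤ 55 ✓
(18, 9, 15, 1, 7) → sum 50  ≤ 55 ✓
(9, 15, 1, 7, 1) → sum 33  ≤ 55 ✓
(15, 1, 7, 1, 12) → sum 36  ≤ 55 ✓
(1, 7, 1, 12, 19) → sum 40  ≤ 55 ✓
(7, 1, 12, 19, 5) → sum 44  ≤ 55 ✓
(1, 12, 19, 5, 17) → sum 54  ≤ 55 ✓
(12, 19, 5, 17, 8) → sum 61
(19, 5, 17, 8, 15) → sum 64
(5, 17, 8, 15, 6) → sum 51  ≤ 55 ✓
10 windows satisfy the condition.

10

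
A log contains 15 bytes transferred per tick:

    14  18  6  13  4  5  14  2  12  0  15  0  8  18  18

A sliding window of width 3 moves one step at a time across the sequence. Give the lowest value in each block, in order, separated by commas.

6, 6, 4, 4, 4, 2, 2, 0, 0, 0, 0, 0, 8

(14, 18, 6) → min 6
(18, 6, 13) → min 6
(6, 13, 4) → min 4
(13, 4, 5) → min 4
(4, 5, 14) → min 4
(5, 14, 2) → min 2
(14, 2, 12) → min 2
(2, 12, 0) → min 0
(12, 0, 15) → min 0
(0, 15, 0) → min 0
(15, 0, 8) → min 0
(0, 8, 18) → min 0
(8, 18, 18) → min 8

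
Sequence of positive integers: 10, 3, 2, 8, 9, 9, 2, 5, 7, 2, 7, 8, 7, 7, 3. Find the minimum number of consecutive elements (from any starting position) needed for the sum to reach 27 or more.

4

Extend right; whenever the sum reaches 27, record the length and shrink from the left:
add 10: running sum 10 < 27
add 3: running sum 13 < 27
add 2: running sum 15 < 27
add 8: running sum 23 < 27
add 9: shortest ending here [10, 3, 2, 8, 9] sum 32, len 5
add 9: shortest ending here [2, 8, 9, 9] sum 28, len 4
add 2: shortest ending here [8, 9, 9, 2] sum 28, len 4
add 5: shortest ending here [8, 9, 9, 2, 5] sum 33, len 5
add 7: shortest ending here [9, 9, 2, 5, 7] sum 32, len 5
add 2: shortest ending here [9, 9, 2, 5, 7, 2] sum 34, len 6
add 7: shortest ending here [9, 2, 5, 7, 2, 7] sum 32, len 6
add 8: shortest ending here [5, 7, 2, 7, 8] sum 29, len 5
add 7: shortest ending here [7, 2, 7, 8, 7] sum 31, len 5
add 7: shortest ending here [7, 8, 7, 7] sum 29, len 4
add 3: shortest ending here [7, 8, 7, 7, 3] sum 32, len 5
Shortest qualifying length: 4.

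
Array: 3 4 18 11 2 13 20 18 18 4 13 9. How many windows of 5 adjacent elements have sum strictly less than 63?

[3, 4, 18, 11, 2] → sum 38  < 63 ✓
[4, 18, 11, 2, 13] → sum 48  < 63 ✓
[18, 11, 2, 13, 20] → sum 64
[11, 2, 13, 20, 18] → sum 64
[2, 13, 20, 18, 18] → sum 71
[13, 20, 18, 18, 4] → sum 73
[20, 18, 18, 4, 13] → sum 73
[18, 18, 4, 13, 9] → sum 62  < 63 ✓
3 windows satisfy the condition.

3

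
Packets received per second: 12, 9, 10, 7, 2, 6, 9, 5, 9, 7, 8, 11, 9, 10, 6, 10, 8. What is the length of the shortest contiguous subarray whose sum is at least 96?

add 12: running sum 12 < 96
add 9: running sum 21 < 96
add 10: running sum 31 < 96
add 7: running sum 38 < 96
add 2: running sum 40 < 96
add 6: running sum 46 < 96
add 9: running sum 55 < 96
add 5: running sum 60 < 96
add 9: running sum 69 < 96
add 7: running sum 76 < 96
add 8: running sum 84 < 96
add 11: running sum 95 < 96
end 12: [12, 9, 10, 7, 2, 6, 9, 5, 9, 7, 8, 11, 9] sum 104, len 13
end 13: [9, 10, 7, 2, 6, 9, 5, 9, 7, 8, 11, 9, 10] sum 102, len 13
end 14: [10, 7, 2, 6, 9, 5, 9, 7, 8, 11, 9, 10, 6] sum 99, len 13
end 15: [7, 2, 6, 9, 5, 9, 7, 8, 11, 9, 10, 6, 10] sum 99, len 13
end 16: [6, 9, 5, 9, 7, 8, 11, 9, 10, 6, 10, 8] sum 98, len 12
Shortest qualifying length: 12.

12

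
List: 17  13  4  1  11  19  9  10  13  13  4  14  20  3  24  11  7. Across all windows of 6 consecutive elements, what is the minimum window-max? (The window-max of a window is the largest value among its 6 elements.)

[17, 13, 4, 1, 11, 19] → max 19
[13, 4, 1, 11, 19, 9] → max 19
[4, 1, 11, 19, 9, 10] → max 19
[1, 11, 19, 9, 10, 13] → max 19
[11, 19, 9, 10, 13, 13] → max 19
[19, 9, 10, 13, 13, 4] → max 19
[9, 10, 13, 13, 4, 14] → max 14
[10, 13, 13, 4, 14, 20] → max 20
[13, 13, 4, 14, 20, 3] → max 20
[13, 4, 14, 20, 3, 24] → max 24
[4, 14, 20, 3, 24, 11] → max 24
[14, 20, 3, 24, 11, 7] → max 24
Minimum of these is 14.

14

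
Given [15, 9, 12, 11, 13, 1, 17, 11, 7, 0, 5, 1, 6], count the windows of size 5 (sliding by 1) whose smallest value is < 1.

4

15 9 12 11 13 → min 9
9 12 11 13 1 → min 1
12 11 13 1 17 → min 1
11 13 1 17 11 → min 1
13 1 17 11 7 → min 1
1 17 11 7 0 → min 0  < 1 ✓
17 11 7 0 5 → min 0  < 1 ✓
11 7 0 5 1 → min 0  < 1 ✓
7 0 5 1 6 → min 0  < 1 ✓
4 windows satisfy the condition.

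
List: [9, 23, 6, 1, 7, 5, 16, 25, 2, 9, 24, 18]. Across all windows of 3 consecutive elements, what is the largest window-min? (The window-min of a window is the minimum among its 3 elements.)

Window mins for each of the 10 positions:
(9, 23, 6) → min 6
(23, 6, 1) → min 1
(6, 1, 7) → min 1
(1, 7, 5) → min 1
(7, 5, 16) → min 5
(5, 16, 25) → min 5
(16, 25, 2) → min 2
(25, 2, 9) → min 2
(2, 9, 24) → min 2
(9, 24, 18) → min 9
Largest of these is 9.

9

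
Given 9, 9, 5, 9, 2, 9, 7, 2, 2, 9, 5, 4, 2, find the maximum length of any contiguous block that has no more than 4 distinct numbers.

add 9: window [9] (1 distinct), len 1
add 9: window [9, 9] (1 distinct), len 2
add 5: window [9, 9, 5] (2 distinct), len 3
add 9: window [9, 9, 5, 9] (2 distinct), len 4
add 2: window [9, 9, 5, 9, 2] (3 distinct), len 5
add 9: window [9, 9, 5, 9, 2, 9] (3 distinct), len 6
add 7: window [9, 9, 5, 9, 2, 9, 7] (4 distinct), len 7
add 2: window [9, 9, 5, 9, 2, 9, 7, 2] (4 distinct), len 8
add 2: window [9, 9, 5, 9, 2, 9, 7, 2, 2] (4 distinct), len 9
add 9: window [9, 9, 5, 9, 2, 9, 7, 2, 2, 9] (4 distinct), len 10
add 5: window [9, 9, 5, 9, 2, 9, 7, 2, 2, 9, 5] (4 distinct), len 11
add 4: window [2, 2, 9, 5, 4] (4 distinct), len 5
add 2: window [2, 2, 9, 5, 4, 2] (4 distinct), len 6
Longest length with ≤4 distinct: 11.

11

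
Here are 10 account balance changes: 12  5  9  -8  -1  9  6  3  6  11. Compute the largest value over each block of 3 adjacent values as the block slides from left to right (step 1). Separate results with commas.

Sliding a size-3 window across the 10 values:
[12, 5, 9] → max 12
[5, 9, -8] → max 9
[9, -8, -1] → max 9
[-8, -1, 9] → max 9
[-1, 9, 6] → max 9
[9, 6, 3] → max 9
[6, 3, 6] → max 6
[3, 6, 11] → max 11

12, 9, 9, 9, 9, 9, 6, 11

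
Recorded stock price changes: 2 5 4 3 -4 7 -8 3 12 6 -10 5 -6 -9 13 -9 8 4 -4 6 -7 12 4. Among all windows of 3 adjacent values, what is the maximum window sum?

21

Each size-3 window and its sum:
(2, 5, 4) → sum 11
(5, 4, 3) → sum 12
(4, 3, -4) → sum 3
(3, -4, 7) → sum 6
(-4, 7, -8) → sum -5
(7, -8, 3) → sum 2
(-8, 3, 12) → sum 7
(3, 12, 6) → sum 21
(12, 6, -10) → sum 8
(6, -10, 5) → sum 1
(-10, 5, -6) → sum -11
(5, -6, -9) → sum -10
(-6, -9, 13) → sum -2
(-9, 13, -9) → sum -5
(13, -9, 8) → sum 12
(-9, 8, 4) → sum 3
(8, 4, -4) → sum 8
(4, -4, 6) → sum 6
(-4, 6, -7) → sum -5
(6, -7, 12) → sum 11
(-7, 12, 4) → sum 9
Maximum of these is 21.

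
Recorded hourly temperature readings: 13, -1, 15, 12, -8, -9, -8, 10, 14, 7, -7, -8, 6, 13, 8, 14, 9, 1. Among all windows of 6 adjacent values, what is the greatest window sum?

51

13 -1 15 12 -8 -9 → sum 22
-1 15 12 -8 -9 -8 → sum 1
15 12 -8 -9 -8 10 → sum 12
12 -8 -9 -8 10 14 → sum 11
-8 -9 -8 10 14 7 → sum 6
-9 -8 10 14 7 -7 → sum 7
-8 10 14 7 -7 -8 → sum 8
10 14 7 -7 -8 6 → sum 22
14 7 -7 -8 6 13 → sum 25
7 -7 -8 6 13 8 → sum 19
-7 -8 6 13 8 14 → sum 26
-8 6 13 8 14 9 → sum 42
6 13 8 14 9 1 → sum 51
Greatest of these is 51.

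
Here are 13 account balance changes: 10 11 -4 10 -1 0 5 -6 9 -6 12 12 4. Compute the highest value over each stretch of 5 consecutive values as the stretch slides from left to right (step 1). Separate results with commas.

11, 11, 10, 10, 9, 9, 12, 12, 12

10 11 -4 10 -1 → max 11
11 -4 10 -1 0 → max 11
-4 10 -1 0 5 → max 10
10 -1 0 5 -6 → max 10
-1 0 5 -6 9 → max 9
0 5 -6 9 -6 → max 9
5 -6 9 -6 12 → max 12
-6 9 -6 12 12 → max 12
9 -6 12 12 4 → max 12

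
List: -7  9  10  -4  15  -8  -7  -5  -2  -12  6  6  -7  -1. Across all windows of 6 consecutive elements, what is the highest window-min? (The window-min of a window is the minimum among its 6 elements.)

[-7, 9, 10, -4, 15, -8] → min -8
[9, 10, -4, 15, -8, -7] → min -8
[10, -4, 15, -8, -7, -5] → min -8
[-4, 15, -8, -7, -5, -2] → min -8
[15, -8, -7, -5, -2, -12] → min -12
[-8, -7, -5, -2, -12, 6] → min -12
[-7, -5, -2, -12, 6, 6] → min -12
[-5, -2, -12, 6, 6, -7] → min -12
[-2, -12, 6, 6, -7, -1] → min -12
Highest of these is -8.

-8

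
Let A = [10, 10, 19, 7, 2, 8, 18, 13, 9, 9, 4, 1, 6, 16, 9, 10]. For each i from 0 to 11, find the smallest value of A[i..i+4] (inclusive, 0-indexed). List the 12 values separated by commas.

2, 2, 2, 2, 2, 8, 4, 1, 1, 1, 1, 1

[10, 10, 19, 7, 2] → min 2
[10, 19, 7, 2, 8] → min 2
[19, 7, 2, 8, 18] → min 2
[7, 2, 8, 18, 13] → min 2
[2, 8, 18, 13, 9] → min 2
[8, 18, 13, 9, 9] → min 8
[18, 13, 9, 9, 4] → min 4
[13, 9, 9, 4, 1] → min 1
[9, 9, 4, 1, 6] → min 1
[9, 4, 1, 6, 16] → min 1
[4, 1, 6, 16, 9] → min 1
[1, 6, 16, 9, 10] → min 1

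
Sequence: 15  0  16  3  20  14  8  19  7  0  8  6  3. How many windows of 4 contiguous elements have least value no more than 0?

6

15 0 16 3 → min 0  ≤ 0 ✓
0 16 3 20 → min 0  ≤ 0 ✓
16 3 20 14 → min 3
3 20 14 8 → min 3
20 14 8 19 → min 8
14 8 19 7 → min 7
8 19 7 0 → min 0  ≤ 0 ✓
19 7 0 8 → min 0  ≤ 0 ✓
7 0 8 6 → min 0  ≤ 0 ✓
0 8 6 3 → min 0  ≤ 0 ✓
6 windows satisfy the condition.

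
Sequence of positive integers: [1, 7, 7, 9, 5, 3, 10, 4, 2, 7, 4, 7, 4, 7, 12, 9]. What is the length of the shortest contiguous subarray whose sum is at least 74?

12

add 1: running sum 1 < 74
add 7: running sum 8 < 74
add 7: running sum 15 < 74
add 9: running sum 24 < 74
add 5: running sum 29 < 74
add 3: running sum 32 < 74
add 10: running sum 42 < 74
add 4: running sum 46 < 74
add 2: running sum 48 < 74
add 7: running sum 55 < 74
add 4: running sum 59 < 74
add 7: running sum 66 < 74
add 4: running sum 70 < 74
end 13: [7, 7, 9, 5, 3, 10, 4, 2, 7, 4, 7, 4, 7] sum 76, len 13
end 14: [9, 5, 3, 10, 4, 2, 7, 4, 7, 4, 7, 12] sum 74, len 12
end 15: [5, 3, 10, 4, 2, 7, 4, 7, 4, 7, 12, 9] sum 74, len 12
Shortest qualifying length: 12.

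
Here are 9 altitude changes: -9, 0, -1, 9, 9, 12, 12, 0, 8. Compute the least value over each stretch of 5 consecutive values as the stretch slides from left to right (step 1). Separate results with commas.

Sliding a size-5 window across the 9 values:
[-9, 0, -1, 9, 9] → min -9
[0, -1, 9, 9, 12] → min -1
[-1, 9, 9, 12, 12] → min -1
[9, 9, 12, 12, 0] → min 0
[9, 12, 12, 0, 8] → min 0

-9, -1, -1, 0, 0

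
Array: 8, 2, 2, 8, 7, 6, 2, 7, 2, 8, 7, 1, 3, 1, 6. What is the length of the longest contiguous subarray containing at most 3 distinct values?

add 8: window [8] (1 distinct), len 1
add 2: window [8, 2] (2 distinct), len 2
add 2: window [8, 2, 2] (2 distinct), len 3
add 8: window [8, 2, 2, 8] (2 distinct), len 4
add 7: window [8, 2, 2, 8, 7] (3 distinct), len 5
add 6: window [8, 7, 6] (3 distinct), len 3
add 2: window [7, 6, 2] (3 distinct), len 3
add 7: window [7, 6, 2, 7] (3 distinct), len 4
add 2: window [7, 6, 2, 7, 2] (3 distinct), len 5
add 8: window [2, 7, 2, 8] (3 distinct), len 4
add 7: window [2, 7, 2, 8, 7] (3 distinct), len 5
add 1: window [8, 7, 1] (3 distinct), len 3
add 3: window [7, 1, 3] (3 distinct), len 3
add 1: window [7, 1, 3, 1] (3 distinct), len 4
add 6: window [1, 3, 1, 6] (3 distinct), len 4
Longest length with ≤3 distinct: 5.

5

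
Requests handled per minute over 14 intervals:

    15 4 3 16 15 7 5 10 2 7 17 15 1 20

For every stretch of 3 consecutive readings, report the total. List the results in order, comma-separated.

22, 23, 34, 38, 27, 22, 17, 19, 26, 39, 33, 36

Sliding a size-3 window across the 14 values:
[15, 4, 3] → sum 22
[4, 3, 16] → sum 23
[3, 16, 15] → sum 34
[16, 15, 7] → sum 38
[15, 7, 5] → sum 27
[7, 5, 10] → sum 22
[5, 10, 2] → sum 17
[10, 2, 7] → sum 19
[2, 7, 17] → sum 26
[7, 17, 15] → sum 39
[17, 15, 1] → sum 33
[15, 1, 20] → sum 36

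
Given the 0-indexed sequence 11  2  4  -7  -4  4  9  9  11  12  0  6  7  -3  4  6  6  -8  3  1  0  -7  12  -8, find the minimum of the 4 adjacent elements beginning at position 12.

Elements at indices 12..15: 7, -3, 4, 6
min(7, -3, 4, 6) = -3

-3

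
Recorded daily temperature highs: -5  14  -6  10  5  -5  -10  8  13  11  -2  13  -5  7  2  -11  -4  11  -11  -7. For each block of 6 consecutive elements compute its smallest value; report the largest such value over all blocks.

-5 14 -6 10 5 -5 → min -6
14 -6 10 5 -5 -10 → min -10
-6 10 5 -5 -10 8 → min -10
10 5 -5 -10 8 13 → min -10
5 -5 -10 8 13 11 → min -10
-5 -10 8 13 11 -2 → min -10
-10 8 13 11 -2 13 → min -10
8 13 11 -2 13 -5 → min -5
13 11 -2 13 -5 7 → min -5
11 -2 13 -5 7 2 → min -5
-2 13 -5 7 2 -11 → min -11
13 -5 7 2 -11 -4 → min -11
-5 7 2 -11 -4 11 → min -11
7 2 -11 -4 11 -11 → min -11
2 -11 -4 11 -11 -7 → min -11
Largest of these is -5.

-5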